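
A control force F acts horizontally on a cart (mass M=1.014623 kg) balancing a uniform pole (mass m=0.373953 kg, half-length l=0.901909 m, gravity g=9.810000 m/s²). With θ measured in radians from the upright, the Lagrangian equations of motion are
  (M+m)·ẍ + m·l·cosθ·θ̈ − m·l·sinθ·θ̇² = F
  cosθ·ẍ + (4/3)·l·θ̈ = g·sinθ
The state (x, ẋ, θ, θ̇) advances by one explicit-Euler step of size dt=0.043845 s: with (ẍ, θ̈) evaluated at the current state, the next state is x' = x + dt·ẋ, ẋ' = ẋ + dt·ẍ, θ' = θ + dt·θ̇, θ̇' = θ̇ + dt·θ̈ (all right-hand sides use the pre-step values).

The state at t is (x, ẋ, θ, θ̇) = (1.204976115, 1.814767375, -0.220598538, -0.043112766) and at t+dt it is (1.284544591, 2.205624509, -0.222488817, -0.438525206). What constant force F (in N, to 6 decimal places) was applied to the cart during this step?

F = 9.410680 N

ẍ = (ẋ'−ẋ)/dt = (2.205624509−1.814767375)/0.043845 = 8.914520
θ̈ = (θ̇'−θ̇)/dt = (-0.438525206−-0.043112766)/0.043845 = -9.018416
sinθ=-0.218814, cosθ=0.975767
F = (M+m)·ẍ + m·l·cosθ·θ̈ − m·l·sinθ·θ̇² = 12.378489 + -2.967946 − -0.000137 = 9.410680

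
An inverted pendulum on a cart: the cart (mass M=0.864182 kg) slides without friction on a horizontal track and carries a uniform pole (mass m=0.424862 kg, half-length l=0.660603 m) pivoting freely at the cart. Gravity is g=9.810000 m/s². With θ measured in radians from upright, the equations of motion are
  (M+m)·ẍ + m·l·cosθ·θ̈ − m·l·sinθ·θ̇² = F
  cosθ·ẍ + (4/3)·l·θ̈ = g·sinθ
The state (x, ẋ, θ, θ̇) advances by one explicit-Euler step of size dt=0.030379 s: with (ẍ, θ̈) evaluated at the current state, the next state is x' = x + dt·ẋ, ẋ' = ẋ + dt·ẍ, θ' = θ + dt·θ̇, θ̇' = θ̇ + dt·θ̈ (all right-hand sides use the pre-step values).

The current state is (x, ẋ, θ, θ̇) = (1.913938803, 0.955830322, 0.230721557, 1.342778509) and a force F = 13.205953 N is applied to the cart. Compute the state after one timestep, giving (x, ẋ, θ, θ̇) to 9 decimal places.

(1.942975972, 1.344416932, 0.271513825, 0.990669591)

sinθ=0.228680020, cosθ=0.973501643
temp = (F + m·l·θ̇²·sinθ)/(M+m) = (13.205953 + 0.115724527)/1.289044 = 10.334540580
θ̈ = (g·sinθ − cosθ·temp)/(l·(4/3 − m·cos²θ/(M+m))) = -11.590536829
ẍ = temp − m·l·θ̈·cosθ/(M+m) = 12.791290378
Euler: x'=1.913938803+0.030379·0.955830322=1.942975972, ẋ'=0.955830322+0.030379·12.791290378=1.344416932
       θ'=0.230721557+0.030379·1.342778509=0.271513825, θ̇'=1.342778509+0.030379·-11.590536829=0.990669591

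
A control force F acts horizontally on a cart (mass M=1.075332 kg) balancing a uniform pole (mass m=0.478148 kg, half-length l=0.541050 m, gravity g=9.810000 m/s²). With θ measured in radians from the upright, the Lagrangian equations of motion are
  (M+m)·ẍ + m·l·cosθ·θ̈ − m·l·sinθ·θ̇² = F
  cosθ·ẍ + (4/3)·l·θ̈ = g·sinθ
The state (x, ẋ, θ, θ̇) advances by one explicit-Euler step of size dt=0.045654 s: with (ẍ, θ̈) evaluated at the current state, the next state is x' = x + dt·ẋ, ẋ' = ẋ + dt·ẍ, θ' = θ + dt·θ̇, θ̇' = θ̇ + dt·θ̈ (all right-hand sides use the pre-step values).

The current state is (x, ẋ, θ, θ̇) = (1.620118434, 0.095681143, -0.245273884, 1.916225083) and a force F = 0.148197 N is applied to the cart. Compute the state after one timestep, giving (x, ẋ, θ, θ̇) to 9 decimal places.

sinθ=-0.242822021, cosθ=0.970070856
temp = (F + m·l·θ̇²·sinθ)/(M+m) = (0.148197 + -0.230664550)/1.553480 = -0.053085685
θ̈ = (g·sinθ − cosθ·temp)/(l·(4/3 − m·cos²θ/(M+m))) = -4.127208779
ẍ = temp − m·l·θ̈·cosθ/(M+m) = 0.613650421
Euler: x'=1.620118434+0.045654·0.095681143=1.624486661, ẋ'=0.095681143+0.045654·0.613650421=0.123696739
       θ'=-0.245273884+0.045654·1.916225083=-0.157790544, θ̇'=1.916225083+0.045654·-4.127208779=1.727801493

(1.624486661, 0.123696739, -0.157790544, 1.727801493)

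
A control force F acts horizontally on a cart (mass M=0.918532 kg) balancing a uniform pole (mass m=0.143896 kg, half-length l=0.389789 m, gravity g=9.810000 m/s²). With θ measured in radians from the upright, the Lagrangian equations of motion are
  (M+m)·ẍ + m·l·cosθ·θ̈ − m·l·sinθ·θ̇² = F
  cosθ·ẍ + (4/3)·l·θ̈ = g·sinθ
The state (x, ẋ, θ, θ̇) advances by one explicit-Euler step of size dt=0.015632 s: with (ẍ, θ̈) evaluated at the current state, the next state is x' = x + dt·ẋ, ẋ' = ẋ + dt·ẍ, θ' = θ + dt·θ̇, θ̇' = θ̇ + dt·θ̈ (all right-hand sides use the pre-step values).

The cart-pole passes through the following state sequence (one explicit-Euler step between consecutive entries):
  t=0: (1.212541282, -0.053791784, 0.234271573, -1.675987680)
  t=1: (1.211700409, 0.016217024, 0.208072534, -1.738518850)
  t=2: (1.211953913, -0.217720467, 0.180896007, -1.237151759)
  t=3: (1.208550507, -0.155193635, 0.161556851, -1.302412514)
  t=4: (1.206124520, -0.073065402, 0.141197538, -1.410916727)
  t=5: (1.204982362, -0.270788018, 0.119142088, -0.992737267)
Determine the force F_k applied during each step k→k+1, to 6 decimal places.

F_0 = 4.503333 N
F_1 = -14.174418 N
F_2 = 4.003847 N
F_3 = 5.182283 N
F_4 = -11.968385 N

step 0→1:
  ẍ = (ẋ'−ẋ)/dt = (0.016217024−-0.053791784)/0.015632 = 4.478557
  θ̈ = (θ̇'−θ̇)/dt = (-1.738518850−-1.675987680)/0.015632 = -4.000203
  sinθ=0.232135, cosθ=0.972684
  F = (M+m)·ẍ + m·l·cosθ·θ̈ − m·l·sinθ·θ̇² = 4.758145 + -0.218239 − 0.036573 = 4.503333
step 1→2:
  ẍ = (ẋ'−ẋ)/dt = (-0.217720467−0.016217024)/0.015632 = -14.965295
  θ̈ = (θ̇'−θ̇)/dt = (-1.237151759−-1.738518850)/0.015632 = 32.073125
  sinθ=0.206574, cosθ=0.978431
  F = (M+m)·ẍ + m·l·cosθ·θ̈ − m·l·sinθ·θ̇² = -15.899548 + 1.760150 − 0.035020 = -14.174418
step 2→3:
  ẍ = (ẋ'−ẋ)/dt = (-0.155193635−-0.217720467)/0.015632 = 3.999925
  θ̈ = (θ̇'−θ̇)/dt = (-1.302412514−-1.237151759)/0.015632 = -4.174818
  sinθ=0.179911, cosθ=0.983683
  F = (M+m)·ẍ + m·l·cosθ·θ̈ − m·l·sinθ·θ̇² = 4.249633 + -0.230341 − 0.015445 = 4.003847
step 3→4:
  ẍ = (ẋ'−ẋ)/dt = (-0.073065402−-0.155193635)/0.015632 = 5.253853
  θ̈ = (θ̇'−θ̇)/dt = (-1.410916727−-1.302412514)/0.015632 = -6.941160
  sinθ=0.160855, cosθ=0.986978
  F = (M+m)·ẍ + m·l·cosθ·θ̈ − m·l·sinθ·θ̇² = 5.581841 + -0.384254 − 0.015304 = 5.182283
step 4→5:
  ẍ = (ẋ'−ẋ)/dt = (-0.270788018−-0.073065402)/0.015632 = -12.648581
  θ̈ = (θ̇'−θ̇)/dt = (-0.992737267−-1.410916727)/0.015632 = 26.751501
  sinθ=0.140729, cosθ=0.990048
  F = (M+m)·ẍ + m·l·cosθ·θ̈ − m·l·sinθ·θ̇² = -13.438206 + 1.485535 − 0.015713 = -11.968385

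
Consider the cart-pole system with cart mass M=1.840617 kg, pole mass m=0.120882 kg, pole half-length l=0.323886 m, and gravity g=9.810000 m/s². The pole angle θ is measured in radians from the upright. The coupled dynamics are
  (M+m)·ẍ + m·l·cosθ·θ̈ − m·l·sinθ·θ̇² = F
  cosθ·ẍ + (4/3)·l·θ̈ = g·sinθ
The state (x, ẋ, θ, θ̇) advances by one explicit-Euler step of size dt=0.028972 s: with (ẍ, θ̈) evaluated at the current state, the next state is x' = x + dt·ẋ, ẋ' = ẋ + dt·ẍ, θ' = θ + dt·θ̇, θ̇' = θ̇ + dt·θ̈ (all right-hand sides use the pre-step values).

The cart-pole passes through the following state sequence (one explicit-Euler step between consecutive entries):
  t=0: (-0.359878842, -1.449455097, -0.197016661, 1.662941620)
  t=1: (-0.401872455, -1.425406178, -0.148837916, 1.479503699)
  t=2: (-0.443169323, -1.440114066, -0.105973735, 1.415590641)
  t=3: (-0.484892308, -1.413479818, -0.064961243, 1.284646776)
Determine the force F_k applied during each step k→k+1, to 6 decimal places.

step 0→1:
  ẍ = (ẋ'−ẋ)/dt = (-1.425406178−-1.449455097)/0.028972 = 0.830075
  θ̈ = (θ̇'−θ̇)/dt = (1.479503699−1.662941620)/0.028972 = -6.331559
  sinθ=-0.195745, cosθ=0.980655
  F = (M+m)·ẍ + m·l·cosθ·θ̈ − m·l·sinθ·θ̇² = 1.628190 + -0.243098 − -0.021193 = 1.406286
step 1→2:
  ẍ = (ẋ'−ẋ)/dt = (-1.440114066−-1.425406178)/0.028972 = -0.507659
  θ̈ = (θ̇'−θ̇)/dt = (1.415590641−1.479503699)/0.028972 = -2.206029
  sinθ=-0.148289, cosθ=0.988944
  F = (M+m)·ẍ + m·l·cosθ·θ̈ − m·l·sinθ·θ̇² = -0.995772 + -0.085415 − -0.012709 = -1.068479
step 2→3:
  ẍ = (ẋ'−ẋ)/dt = (-1.413479818−-1.440114066)/0.028972 = 0.919310
  θ̈ = (θ̇'−θ̇)/dt = (1.284646776−1.415590641)/0.028972 = -4.519669
  sinθ=-0.105775, cosθ=0.994390
  F = (M+m)·ẍ + m·l·cosθ·θ̈ − m·l·sinθ·θ̇² = 1.803226 + -0.175961 − -0.008299 = 1.635563

F_0 = 1.406286 N
F_1 = -1.068479 N
F_2 = 1.635563 N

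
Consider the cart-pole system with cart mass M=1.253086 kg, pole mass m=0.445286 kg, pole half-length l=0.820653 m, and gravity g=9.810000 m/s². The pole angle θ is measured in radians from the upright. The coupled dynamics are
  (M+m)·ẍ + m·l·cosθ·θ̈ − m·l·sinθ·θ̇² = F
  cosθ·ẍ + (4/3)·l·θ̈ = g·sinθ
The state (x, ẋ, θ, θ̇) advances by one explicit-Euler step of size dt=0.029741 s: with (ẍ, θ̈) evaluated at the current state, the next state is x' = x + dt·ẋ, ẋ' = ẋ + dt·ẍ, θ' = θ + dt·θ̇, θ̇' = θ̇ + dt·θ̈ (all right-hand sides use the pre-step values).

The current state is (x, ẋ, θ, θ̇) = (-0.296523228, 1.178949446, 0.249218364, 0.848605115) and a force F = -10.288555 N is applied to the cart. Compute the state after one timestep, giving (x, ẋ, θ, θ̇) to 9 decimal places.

(-0.261460093, 0.942547385, 0.274456729, 1.123745711)

sinθ=0.246646547, cosθ=0.969105506
temp = (F + m·l·θ̇²·sinθ)/(M+m) = (-10.288555 + 0.064906013)/1.698372 = -6.019675894
θ̈ = (g·sinθ − cosθ·temp)/(l·(4/3 − m·cos²θ/(M+m))) = 9.251222088
ẍ = temp − m·l·θ̈·cosθ/(M+m) = -7.948692422
Euler: x'=-0.296523228+0.029741·1.178949446=-0.261460093, ẋ'=1.178949446+0.029741·-7.948692422=0.942547385
       θ'=0.249218364+0.029741·0.848605115=0.274456729, θ̇'=0.848605115+0.029741·9.251222088=1.123745711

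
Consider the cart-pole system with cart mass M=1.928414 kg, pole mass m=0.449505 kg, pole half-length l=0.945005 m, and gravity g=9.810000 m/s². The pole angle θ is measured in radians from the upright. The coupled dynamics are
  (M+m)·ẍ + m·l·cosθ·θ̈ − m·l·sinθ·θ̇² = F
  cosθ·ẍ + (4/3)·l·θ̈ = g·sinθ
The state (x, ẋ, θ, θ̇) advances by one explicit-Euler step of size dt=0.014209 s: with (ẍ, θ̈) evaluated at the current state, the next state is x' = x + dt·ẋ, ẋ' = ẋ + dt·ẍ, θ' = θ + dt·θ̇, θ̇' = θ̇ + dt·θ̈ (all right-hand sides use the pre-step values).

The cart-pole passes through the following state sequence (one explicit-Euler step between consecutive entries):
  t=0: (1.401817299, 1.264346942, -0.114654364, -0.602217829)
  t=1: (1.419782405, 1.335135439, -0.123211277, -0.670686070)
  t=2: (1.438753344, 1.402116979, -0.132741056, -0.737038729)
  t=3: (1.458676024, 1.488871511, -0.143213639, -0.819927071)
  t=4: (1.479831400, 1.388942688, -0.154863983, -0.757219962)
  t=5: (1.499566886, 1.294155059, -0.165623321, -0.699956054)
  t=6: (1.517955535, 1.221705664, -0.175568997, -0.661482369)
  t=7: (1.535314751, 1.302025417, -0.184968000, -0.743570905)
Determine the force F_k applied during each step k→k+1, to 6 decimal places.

F_0 = 9.830843 N
F_1 = 9.264441 N
F_2 = 12.092988 N
F_3 = -14.827166 N
F_4 = -14.133984 N
F_5 = -10.955864 N
F_6 = 11.057870 N

step 0→1:
  ẍ = (ẋ'−ẋ)/dt = (1.335135439−1.264346942)/0.014209 = 4.981948
  θ̈ = (θ̇'−θ̇)/dt = (-0.670686070−-0.602217829)/0.014209 = -4.818653
  sinθ=-0.114403, cosθ=0.993434
  F = (M+m)·ẍ + m·l·cosθ·θ̈ − m·l·sinθ·θ̇² = 11.846669 + -2.033450 − -0.017624 = 9.830843
step 1→2:
  ẍ = (ẋ'−ẋ)/dt = (1.402116979−1.335135439)/0.014209 = 4.714022
  θ̈ = (θ̇'−θ̇)/dt = (-0.737038729−-0.670686070)/0.014209 = -4.669763
  sinθ=-0.122900, cosθ=0.992419
  F = (M+m)·ẍ + m·l·cosθ·θ̈ − m·l·sinθ·θ̇² = 11.209563 + -1.968605 − -0.023483 = 9.264441
step 2→3:
  ẍ = (ẋ'−ẋ)/dt = (1.488871511−1.402116979)/0.014209 = 6.105604
  θ̈ = (θ̇'−θ̇)/dt = (-0.819927071−-0.737038729)/0.014209 = -5.833510
  sinθ=-0.132352, cosθ=0.991203
  F = (M+m)·ẍ + m·l·cosθ·θ̈ − m·l·sinθ·θ̇² = 14.518633 + -2.456185 − -0.030541 = 12.092988
step 3→4:
  ẍ = (ẋ'−ẋ)/dt = (1.388942688−1.488871511)/0.014209 = -7.032784
  θ̈ = (θ̇'−θ̇)/dt = (-0.757219962−-0.819927071)/0.014209 = 4.413196
  sinθ=-0.142725, cosθ=0.989762
  F = (M+m)·ẍ + m·l·cosθ·θ̈ − m·l·sinθ·θ̇² = -16.723390 + 1.855465 − -0.040758 = -14.827166
step 4→5:
  ẍ = (ẋ'−ẋ)/dt = (1.294155059−1.388942688)/0.014209 = -6.670957
  θ̈ = (θ̇'−θ̇)/dt = (-0.699956054−-0.757219962)/0.014209 = 4.030115
  sinθ=-0.154246, cosθ=0.988033
  F = (M+m)·ẍ + m·l·cosθ·θ̈ − m·l·sinθ·θ̇² = -15.862996 + 1.691443 − -0.037569 = -14.133984
step 5→6:
  ẍ = (ẋ'−ẋ)/dt = (1.221705664−1.294155059)/0.014209 = -5.098838
  θ̈ = (θ̇'−θ̇)/dt = (-0.661482369−-0.699956054)/0.014209 = 2.707698
  sinθ=-0.164867, cosθ=0.986316
  F = (M+m)·ẍ + m·l·cosθ·θ̈ − m·l·sinθ·θ̇² = -12.124625 + 1.134449 − -0.034312 = -10.955864
step 6→7:
  ẍ = (ẋ'−ẋ)/dt = (1.302025417−1.221705664)/0.014209 = 5.652738
  θ̈ = (θ̇'−θ̇)/dt = (-0.743570905−-0.661482369)/0.014209 = -5.777221
  sinθ=-0.174668, cosθ=0.984627
  F = (M+m)·ẍ + m·l·cosθ·θ̈ − m·l·sinθ·θ̇² = 13.441753 + -2.416348 − -0.032465 = 11.057870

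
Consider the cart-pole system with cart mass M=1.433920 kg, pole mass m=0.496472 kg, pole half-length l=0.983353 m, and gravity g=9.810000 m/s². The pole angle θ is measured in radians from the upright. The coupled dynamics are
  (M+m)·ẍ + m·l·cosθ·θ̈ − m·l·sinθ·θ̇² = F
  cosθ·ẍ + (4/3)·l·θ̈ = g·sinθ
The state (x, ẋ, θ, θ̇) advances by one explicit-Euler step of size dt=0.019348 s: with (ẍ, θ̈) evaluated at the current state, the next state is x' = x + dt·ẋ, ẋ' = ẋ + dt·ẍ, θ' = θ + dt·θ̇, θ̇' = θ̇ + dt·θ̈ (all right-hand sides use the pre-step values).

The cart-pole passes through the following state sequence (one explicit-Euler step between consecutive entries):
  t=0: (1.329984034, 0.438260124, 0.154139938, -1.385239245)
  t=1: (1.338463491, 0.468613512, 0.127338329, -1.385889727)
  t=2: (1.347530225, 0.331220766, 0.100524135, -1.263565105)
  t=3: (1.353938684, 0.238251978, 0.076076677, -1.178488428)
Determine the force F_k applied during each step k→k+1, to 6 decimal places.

F_0 = 2.868375 N
F_1 = -10.765434 N
F_2 = -7.218023 N

step 0→1:
  ẍ = (ẋ'−ẋ)/dt = (0.468613512−0.438260124)/0.019348 = 1.568813
  θ̈ = (θ̇'−θ̇)/dt = (-1.385889727−-1.385239245)/0.019348 = -0.033620
  sinθ=0.153530, cosθ=0.988144
  F = (M+m)·ẍ + m·l·cosθ·θ̈ − m·l·sinθ·θ̇² = 3.028423 + -0.016219 − 0.143829 = 2.868375
step 1→2:
  ẍ = (ẋ'−ẋ)/dt = (0.331220766−0.468613512)/0.019348 = -7.101134
  θ̈ = (θ̇'−θ̇)/dt = (-1.263565105−-1.385889727)/0.019348 = 6.322339
  sinθ=0.126994, cosθ=0.991903
  F = (M+m)·ẍ + m·l·cosθ·θ̈ − m·l·sinθ·θ̇² = -13.707973 + 3.061621 − 0.119082 = -10.765434
step 2→3:
  ẍ = (ẋ'−ẋ)/dt = (0.238251978−0.331220766)/0.019348 = -4.805085
  θ̈ = (θ̇'−θ̇)/dt = (-1.178488428−-1.263565105)/0.019348 = 4.397182
  sinθ=0.100355, cosθ=0.994952
  F = (M+m)·ẍ + m·l·cosθ·θ̈ − m·l·sinθ·θ̇² = -9.275698 + 2.135899 − 0.078224 = -7.218023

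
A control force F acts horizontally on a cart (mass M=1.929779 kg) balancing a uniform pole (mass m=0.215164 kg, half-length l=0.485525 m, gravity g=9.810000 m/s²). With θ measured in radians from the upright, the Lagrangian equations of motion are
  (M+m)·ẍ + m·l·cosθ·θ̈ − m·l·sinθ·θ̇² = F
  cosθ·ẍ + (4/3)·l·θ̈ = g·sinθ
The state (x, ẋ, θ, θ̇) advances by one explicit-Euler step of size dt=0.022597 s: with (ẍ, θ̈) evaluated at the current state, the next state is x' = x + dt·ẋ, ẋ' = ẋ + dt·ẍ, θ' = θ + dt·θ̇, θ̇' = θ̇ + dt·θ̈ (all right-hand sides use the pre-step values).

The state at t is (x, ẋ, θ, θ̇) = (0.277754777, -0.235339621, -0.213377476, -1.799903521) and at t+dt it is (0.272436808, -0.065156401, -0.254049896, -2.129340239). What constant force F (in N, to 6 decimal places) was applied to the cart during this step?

F = 14.737260 N

ẍ = (ẋ'−ẋ)/dt = (-0.065156401−-0.235339621)/0.022597 = 7.531231
θ̈ = (θ̇'−θ̇)/dt = (-2.129340239−-1.799903521)/0.022597 = -14.578781
sinθ=-0.211762, cosθ=0.977321
F = (M+m)·ẍ + m·l·cosθ·θ̈ − m·l·sinθ·θ̇² = 16.154061 + -1.488469 − -0.071668 = 14.737260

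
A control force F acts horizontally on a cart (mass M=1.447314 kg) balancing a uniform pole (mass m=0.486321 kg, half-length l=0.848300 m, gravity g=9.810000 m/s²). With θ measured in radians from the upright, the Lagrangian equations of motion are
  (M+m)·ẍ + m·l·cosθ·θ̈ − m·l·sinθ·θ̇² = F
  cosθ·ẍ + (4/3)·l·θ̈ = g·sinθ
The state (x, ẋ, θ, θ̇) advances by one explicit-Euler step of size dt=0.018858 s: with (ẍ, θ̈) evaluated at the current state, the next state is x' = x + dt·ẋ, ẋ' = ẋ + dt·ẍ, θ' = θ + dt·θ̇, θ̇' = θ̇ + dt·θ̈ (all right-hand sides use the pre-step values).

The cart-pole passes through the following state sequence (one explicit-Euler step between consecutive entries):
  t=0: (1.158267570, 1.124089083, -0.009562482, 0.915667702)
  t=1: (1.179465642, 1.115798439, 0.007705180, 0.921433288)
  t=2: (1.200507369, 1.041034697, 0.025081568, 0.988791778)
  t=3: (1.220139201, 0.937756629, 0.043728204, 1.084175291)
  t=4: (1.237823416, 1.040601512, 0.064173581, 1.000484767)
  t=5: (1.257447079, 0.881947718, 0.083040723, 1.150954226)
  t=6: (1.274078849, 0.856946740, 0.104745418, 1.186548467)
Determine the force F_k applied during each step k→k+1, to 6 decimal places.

F_0 = -0.720662 N
F_1 = -6.195197 N
F_2 = -8.513900 N
F_3 = 8.695064 N
F_4 = -13.009339 N
F_5 = -1.832852 N

step 0→1:
  ẍ = (ẋ'−ẋ)/dt = (1.115798439−1.124089083)/0.018858 = -0.439635
  θ̈ = (θ̇'−θ̇)/dt = (0.921433288−0.915667702)/0.018858 = 0.305737
  sinθ=-0.009562, cosθ=0.999954
  F = (M+m)·ẍ + m·l·cosθ·θ̈ − m·l·sinθ·θ̇² = -0.850094 + 0.126125 − -0.003308 = -0.720662
step 1→2:
  ẍ = (ẋ'−ẋ)/dt = (1.041034697−1.115798439)/0.018858 = -3.964564
  θ̈ = (θ̇'−θ̇)/dt = (0.988791778−0.921433288)/0.018858 = 3.571879
  sinθ=0.007705, cosθ=0.999970
  F = (M+m)·ẍ + m·l·cosθ·θ̈ − m·l·sinθ·θ̇² = -7.666019 + 1.473521 − 0.002699 = -6.195197
step 2→3:
  ẍ = (ẋ'−ẋ)/dt = (0.937756629−1.041034697)/0.018858 = -5.476618
  θ̈ = (θ̇'−θ̇)/dt = (1.084175291−0.988791778)/0.018858 = 5.057987
  sinθ=0.025079, cosθ=0.999685
  F = (M+m)·ẍ + m·l·cosθ·θ̈ − m·l·sinθ·θ̇² = -10.589781 + 2.085996 − 0.010116 = -8.513900
step 3→4:
  ẍ = (ẋ'−ẋ)/dt = (1.040601512−0.937756629)/0.018858 = 5.453647
  θ̈ = (θ̇'−θ̇)/dt = (1.000484767−1.084175291)/0.018858 = -4.437932
  sinθ=0.043714, cosθ=0.999044
  F = (M+m)·ẍ + m·l·cosθ·θ̈ − m·l·sinθ·θ̇² = 10.545363 + -1.829101 − 0.021198 = 8.695064
step 4→5:
  ẍ = (ẋ'−ẋ)/dt = (0.881947718−1.040601512)/0.018858 = -8.413076
  θ̈ = (θ̇'−θ̇)/dt = (1.150954226−1.000484767)/0.018858 = 7.979078
  sinθ=0.064130, cosθ=0.997942
  F = (M+m)·ẍ + m·l·cosθ·θ̈ − m·l·sinθ·θ̇² = -16.267819 + 3.284962 − 0.026482 = -13.009339
step 5→6:
  ẍ = (ẋ'−ẋ)/dt = (0.856946740−0.881947718)/0.018858 = -1.325749
  θ̈ = (θ̇'−θ̇)/dt = (1.186548467−1.150954226)/0.018858 = 1.887488
  sinθ=0.082945, cosθ=0.996554
  F = (M+m)·ẍ + m·l·cosθ·θ̈ − m·l·sinθ·θ̇² = -2.563515 + 0.775992 − 0.045329 = -1.832852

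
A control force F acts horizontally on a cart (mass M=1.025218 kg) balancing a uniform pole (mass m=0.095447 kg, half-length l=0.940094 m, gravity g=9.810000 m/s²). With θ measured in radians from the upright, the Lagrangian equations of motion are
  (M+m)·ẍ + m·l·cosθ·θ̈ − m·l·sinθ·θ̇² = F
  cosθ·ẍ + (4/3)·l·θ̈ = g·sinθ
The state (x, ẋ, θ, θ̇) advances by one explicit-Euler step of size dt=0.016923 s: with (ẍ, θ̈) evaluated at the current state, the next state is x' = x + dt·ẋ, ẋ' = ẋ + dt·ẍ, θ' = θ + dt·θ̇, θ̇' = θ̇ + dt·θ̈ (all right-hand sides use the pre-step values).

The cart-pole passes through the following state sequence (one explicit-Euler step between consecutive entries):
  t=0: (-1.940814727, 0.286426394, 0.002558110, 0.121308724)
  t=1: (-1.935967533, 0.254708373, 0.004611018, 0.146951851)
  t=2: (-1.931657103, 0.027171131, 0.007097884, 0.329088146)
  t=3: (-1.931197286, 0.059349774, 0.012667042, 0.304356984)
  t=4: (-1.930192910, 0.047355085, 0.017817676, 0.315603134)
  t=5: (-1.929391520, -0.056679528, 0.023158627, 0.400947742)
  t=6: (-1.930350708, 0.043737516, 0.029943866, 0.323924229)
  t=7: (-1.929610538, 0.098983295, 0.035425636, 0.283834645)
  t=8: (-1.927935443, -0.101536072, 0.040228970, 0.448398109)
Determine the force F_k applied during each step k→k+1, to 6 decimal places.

F_0 = -1.964451 N
F_1 = -14.102134 N
F_2 = 1.999720 N
F_3 = -0.734786 N
F_4 = -6.437036 N
F_5 = 6.241140 N
F_6 = 3.445704 N
F_7 = -12.406931 N

step 0→1:
  ẍ = (ẋ'−ẋ)/dt = (0.254708373−0.286426394)/0.016923 = -1.874255
  θ̈ = (θ̇'−θ̇)/dt = (0.146951851−0.121308724)/0.016923 = 1.515283
  sinθ=0.002558, cosθ=0.999997
  F = (M+m)·ẍ + m·l·cosθ·θ̈ − m·l·sinθ·θ̇² = -2.100412 + 0.135965 − 0.000003 = -1.964451
step 1→2:
  ẍ = (ẋ'−ẋ)/dt = (0.027171131−0.254708373)/0.016923 = -13.445444
  θ̈ = (θ̇'−θ̇)/dt = (0.329088146−0.146951851)/0.016923 = 10.762648
  sinθ=0.004611, cosθ=0.999989
  F = (M+m)·ẍ + m·l·cosθ·θ̈ − m·l·sinθ·θ̇² = -15.067838 + 0.965713 − 0.000009 = -14.102134
step 2→3:
  ẍ = (ẋ'−ẋ)/dt = (0.059349774−0.027171131)/0.016923 = 1.901474
  θ̈ = (θ̇'−θ̇)/dt = (0.304356984−0.329088146)/0.016923 = -1.461394
  sinθ=0.007098, cosθ=0.999975
  F = (M+m)·ẍ + m·l·cosθ·θ̈ − m·l·sinθ·θ̇² = 2.130915 + -0.131126 − 0.000069 = 1.999720
step 3→4:
  ẍ = (ẋ'−ẋ)/dt = (0.047355085−0.059349774)/0.016923 = -0.708780
  θ̈ = (θ̇'−θ̇)/dt = (0.315603134−0.304356984)/0.016923 = 0.664548
  sinθ=0.012667, cosθ=0.999920
  F = (M+m)·ẍ + m·l·cosθ·θ̈ − m·l·sinθ·θ̇² = -0.794305 + 0.059625 − 0.000105 = -0.734786
step 4→5:
  ẍ = (ẋ'−ẋ)/dt = (-0.056679528−0.047355085)/0.016923 = -6.147528
  θ̈ = (θ̇'−θ̇)/dt = (0.400947742−0.315603134)/0.016923 = 5.043113
  sinθ=0.017817, cosθ=0.999841
  F = (M+m)·ẍ + m·l·cosθ·θ̈ − m·l·sinθ·θ̇² = -6.889319 + 0.452442 − 0.000159 = -6.437036
step 5→6:
  ẍ = (ẋ'−ẋ)/dt = (0.043737516−-0.056679528)/0.016923 = 5.933761
  θ̈ = (θ̇'−θ̇)/dt = (0.323924229−0.400947742)/0.016923 = -4.551410
  sinθ=0.023157, cosθ=0.999732
  F = (M+m)·ẍ + m·l·cosθ·θ̈ − m·l·sinθ·θ̇² = 6.649759 + -0.408285 − 0.000334 = 6.241140
step 6→7:
  ẍ = (ẋ'−ẋ)/dt = (0.098983295−0.043737516)/0.016923 = 3.264538
  θ̈ = (θ̇'−θ̇)/dt = (0.283834645−0.323924229)/0.016923 = -2.368941
  sinθ=0.029939, cosθ=0.999552
  F = (M+m)·ẍ + m·l·cosθ·θ̈ − m·l·sinθ·θ̇² = 3.658454 + -0.212468 − 0.000282 = 3.445704
step 7→8:
  ẍ = (ẋ'−ẋ)/dt = (-0.101536072−0.098983295)/0.016923 = -11.848926
  θ̈ = (θ̇'−θ̇)/dt = (0.448398109−0.283834645)/0.016923 = 9.724249
  sinθ=0.035418, cosθ=0.999373
  F = (M+m)·ẍ + m·l·cosθ·θ̈ − m·l·sinθ·θ̇² = -13.278676 + 0.872001 − 0.000256 = -12.406931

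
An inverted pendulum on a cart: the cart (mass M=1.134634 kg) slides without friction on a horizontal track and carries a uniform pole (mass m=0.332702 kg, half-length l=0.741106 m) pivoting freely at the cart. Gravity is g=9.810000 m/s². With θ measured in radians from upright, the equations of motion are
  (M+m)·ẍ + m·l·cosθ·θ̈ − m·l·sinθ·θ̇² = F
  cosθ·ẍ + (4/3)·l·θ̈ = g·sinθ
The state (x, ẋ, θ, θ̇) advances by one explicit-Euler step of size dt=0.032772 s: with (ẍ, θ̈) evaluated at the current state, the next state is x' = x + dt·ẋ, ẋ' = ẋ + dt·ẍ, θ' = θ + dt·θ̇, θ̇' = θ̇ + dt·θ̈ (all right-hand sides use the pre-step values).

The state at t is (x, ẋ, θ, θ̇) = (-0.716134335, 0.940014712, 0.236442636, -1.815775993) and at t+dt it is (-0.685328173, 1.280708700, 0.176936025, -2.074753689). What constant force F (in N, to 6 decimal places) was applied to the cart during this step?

F = 13.169565 N

ẍ = (ẋ'−ẋ)/dt = (1.280708700−0.940014712)/0.032772 = 10.395886
θ̈ = (θ̇'−θ̇)/dt = (-2.074753689−-1.815775993)/0.032772 = -7.902407
sinθ=0.234246, cosθ=0.972177
F = (M+m)·ẍ + m·l·cosθ·θ̈ − m·l·sinθ·θ̇² = 15.254258 + -1.894265 − 0.190429 = 13.169565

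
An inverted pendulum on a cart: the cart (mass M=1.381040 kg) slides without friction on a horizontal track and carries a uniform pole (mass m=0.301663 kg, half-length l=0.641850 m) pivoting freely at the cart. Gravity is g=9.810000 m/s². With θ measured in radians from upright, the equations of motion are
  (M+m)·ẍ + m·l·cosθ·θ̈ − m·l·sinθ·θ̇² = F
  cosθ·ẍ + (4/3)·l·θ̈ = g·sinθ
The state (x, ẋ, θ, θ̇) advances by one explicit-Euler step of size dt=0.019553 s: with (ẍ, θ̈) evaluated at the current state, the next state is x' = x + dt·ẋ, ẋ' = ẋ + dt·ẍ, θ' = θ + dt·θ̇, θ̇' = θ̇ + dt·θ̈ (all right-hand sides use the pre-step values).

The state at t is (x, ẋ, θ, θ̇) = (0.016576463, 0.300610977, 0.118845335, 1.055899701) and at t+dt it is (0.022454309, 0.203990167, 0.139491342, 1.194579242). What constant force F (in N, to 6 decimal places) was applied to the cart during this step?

F = -6.977064 N

ẍ = (ẋ'−ẋ)/dt = (0.203990167−0.300610977)/0.019553 = -4.941483
θ̈ = (θ̇'−θ̇)/dt = (1.194579242−1.055899701)/0.019553 = 7.092494
sinθ=0.118566, cosθ=0.992946
F = (M+m)·ẍ + m·l·cosθ·θ̈ − m·l·sinθ·θ̇² = -8.315048 + 1.363579 − 0.025595 = -6.977064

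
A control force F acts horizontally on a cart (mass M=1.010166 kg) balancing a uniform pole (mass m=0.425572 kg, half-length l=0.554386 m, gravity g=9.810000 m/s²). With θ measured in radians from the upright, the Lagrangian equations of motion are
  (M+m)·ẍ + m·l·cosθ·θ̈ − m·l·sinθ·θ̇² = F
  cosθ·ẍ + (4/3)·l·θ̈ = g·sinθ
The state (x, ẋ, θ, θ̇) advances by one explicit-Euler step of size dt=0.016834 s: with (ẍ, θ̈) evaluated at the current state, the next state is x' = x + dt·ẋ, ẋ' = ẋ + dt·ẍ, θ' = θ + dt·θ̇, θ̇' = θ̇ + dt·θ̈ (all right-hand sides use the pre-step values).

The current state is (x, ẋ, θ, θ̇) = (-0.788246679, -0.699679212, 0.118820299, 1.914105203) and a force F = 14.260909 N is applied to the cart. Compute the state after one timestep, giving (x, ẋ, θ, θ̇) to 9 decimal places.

sinθ=0.118540907, cosθ=0.992949170
temp = (F + m·l·θ̇²·sinθ)/(M+m) = (14.260909 + 0.102467267)/1.435738 = 10.004176436
θ̈ = (g·sinθ − cosθ·temp)/(l·(4/3 − m·cos²θ/(M+m))) = -15.196317625
ẍ = temp − m·l·θ̈·cosθ/(M+m) = 12.483741364
Euler: x'=-0.788246679+0.016834·-0.699679212=-0.800025079, ẋ'=-0.699679212+0.016834·12.483741364=-0.489527910
       θ'=0.118820299+0.016834·1.914105203=0.151042346, θ̇'=1.914105203+0.016834·-15.196317625=1.658290392

(-0.800025079, -0.489527910, 0.151042346, 1.658290392)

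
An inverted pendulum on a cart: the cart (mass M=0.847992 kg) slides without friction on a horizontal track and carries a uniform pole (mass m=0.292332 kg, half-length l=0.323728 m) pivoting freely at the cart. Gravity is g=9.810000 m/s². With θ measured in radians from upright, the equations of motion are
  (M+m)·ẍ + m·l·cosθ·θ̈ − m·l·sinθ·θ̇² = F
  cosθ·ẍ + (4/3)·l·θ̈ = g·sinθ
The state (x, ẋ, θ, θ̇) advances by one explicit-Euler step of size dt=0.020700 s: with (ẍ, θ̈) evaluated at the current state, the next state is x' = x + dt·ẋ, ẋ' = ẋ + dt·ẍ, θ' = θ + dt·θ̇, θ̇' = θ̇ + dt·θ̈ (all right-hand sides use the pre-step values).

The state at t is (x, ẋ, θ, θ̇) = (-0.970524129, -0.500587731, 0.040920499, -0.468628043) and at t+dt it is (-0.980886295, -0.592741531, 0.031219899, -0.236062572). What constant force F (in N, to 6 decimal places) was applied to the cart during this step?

ẍ = (ẋ'−ẋ)/dt = (-0.592741531−-0.500587731)/0.020700 = -4.451874
θ̈ = (θ̇'−θ̇)/dt = (-0.236062572−-0.468628043)/0.020700 = 11.235047
sinθ=0.040909, cosθ=0.999163
F = (M+m)·ẍ + m·l·cosθ·θ̈ − m·l·sinθ·θ̇² = -5.076579 + 1.062350 − 0.000850 = -4.015079

F = -4.015079 N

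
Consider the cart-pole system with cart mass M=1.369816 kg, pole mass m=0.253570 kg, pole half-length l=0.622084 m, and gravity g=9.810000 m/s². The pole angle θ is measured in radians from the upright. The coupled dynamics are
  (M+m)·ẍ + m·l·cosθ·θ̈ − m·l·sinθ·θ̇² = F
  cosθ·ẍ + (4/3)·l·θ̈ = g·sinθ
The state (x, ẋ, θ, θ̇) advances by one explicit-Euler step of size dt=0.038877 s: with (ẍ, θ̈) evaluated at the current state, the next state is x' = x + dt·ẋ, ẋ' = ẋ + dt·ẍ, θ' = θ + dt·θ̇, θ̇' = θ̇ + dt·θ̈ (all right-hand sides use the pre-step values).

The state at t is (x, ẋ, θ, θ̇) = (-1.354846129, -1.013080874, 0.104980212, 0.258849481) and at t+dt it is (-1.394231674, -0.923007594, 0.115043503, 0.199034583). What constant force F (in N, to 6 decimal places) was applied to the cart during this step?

F = 3.518720 N

ẍ = (ẋ'−ẋ)/dt = (-0.923007594−-1.013080874)/0.038877 = 2.316878
θ̈ = (θ̇'−θ̇)/dt = (0.199034583−0.258849481)/0.038877 = -1.538568
sinθ=0.104787, cosθ=0.994495
F = (M+m)·ẍ + m·l·cosθ·θ̈ − m·l·sinθ·θ̇² = 3.761188 + -0.241360 − 0.001108 = 3.518720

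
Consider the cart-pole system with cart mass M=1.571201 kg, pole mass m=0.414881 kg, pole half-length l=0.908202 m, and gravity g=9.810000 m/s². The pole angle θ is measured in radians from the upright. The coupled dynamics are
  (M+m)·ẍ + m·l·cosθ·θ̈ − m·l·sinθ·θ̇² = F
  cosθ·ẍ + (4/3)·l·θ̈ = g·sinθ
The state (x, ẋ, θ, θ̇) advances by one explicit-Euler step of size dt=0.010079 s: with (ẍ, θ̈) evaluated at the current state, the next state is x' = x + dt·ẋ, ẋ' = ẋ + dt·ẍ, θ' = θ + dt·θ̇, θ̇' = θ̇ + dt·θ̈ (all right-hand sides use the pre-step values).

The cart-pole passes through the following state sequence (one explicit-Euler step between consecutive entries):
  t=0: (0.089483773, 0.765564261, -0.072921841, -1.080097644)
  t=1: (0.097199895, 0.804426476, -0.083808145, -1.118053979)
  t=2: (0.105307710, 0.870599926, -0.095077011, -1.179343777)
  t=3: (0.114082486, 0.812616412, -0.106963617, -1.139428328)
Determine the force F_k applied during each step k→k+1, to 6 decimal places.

step 0→1:
  ẍ = (ẋ'−ẋ)/dt = (0.804426476−0.765564261)/0.010079 = 3.855761
  θ̈ = (θ̇'−θ̇)/dt = (-1.118053979−-1.080097644)/0.010079 = -3.765883
  sinθ=-0.072857, cosθ=0.997342
  F = (M+m)·ẍ + m·l·cosθ·θ̈ − m·l·sinθ·θ̇² = 7.657857 + -1.415198 − -0.032026 = 6.274686
step 1→2:
  ẍ = (ẋ'−ẋ)/dt = (0.870599926−0.804426476)/0.010079 = 6.565478
  θ̈ = (θ̇'−θ̇)/dt = (-1.179343777−-1.118053979)/0.010079 = -6.080940
  sinθ=-0.083710, cosθ=0.996490
  F = (M+m)·ẍ + m·l·cosθ·θ̈ − m·l·sinθ·θ̇² = 13.039577 + -2.283231 − -0.039428 = 10.795775
step 2→3:
  ẍ = (ẋ'−ẋ)/dt = (0.812616412−0.870599926)/0.010079 = -5.752903
  θ̈ = (θ̇'−θ̇)/dt = (-1.139428328−-1.179343777)/0.010079 = 3.960259
  sinθ=-0.094934, cosθ=0.995484
  F = (M+m)·ẍ + m·l·cosθ·θ̈ − m·l·sinθ·θ̇² = -11.425738 + 1.485469 − -0.049752 = -9.890517

F_0 = 6.274686 N
F_1 = 10.795775 N
F_2 = -9.890517 N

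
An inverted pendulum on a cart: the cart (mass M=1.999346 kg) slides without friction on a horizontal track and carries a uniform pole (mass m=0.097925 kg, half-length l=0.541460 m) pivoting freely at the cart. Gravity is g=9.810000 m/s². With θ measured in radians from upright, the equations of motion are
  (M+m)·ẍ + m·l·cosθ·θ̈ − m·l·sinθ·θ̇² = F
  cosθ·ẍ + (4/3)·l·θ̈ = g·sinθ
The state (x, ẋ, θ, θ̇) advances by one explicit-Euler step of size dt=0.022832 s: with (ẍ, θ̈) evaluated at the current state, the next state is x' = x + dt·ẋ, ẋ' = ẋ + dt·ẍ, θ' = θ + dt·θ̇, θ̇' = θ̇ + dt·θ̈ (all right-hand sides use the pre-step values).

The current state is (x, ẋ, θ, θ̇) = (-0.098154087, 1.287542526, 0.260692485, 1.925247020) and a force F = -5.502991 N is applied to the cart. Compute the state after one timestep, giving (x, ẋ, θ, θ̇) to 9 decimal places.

sinθ=0.257749701, cosθ=0.966211722
temp = (F + m·l·θ̇²·sinθ)/(M+m) = (-5.502991 + 0.050656018)/2.097271 = -2.599728400
θ̈ = (g·sinθ − cosθ·temp)/(l·(4/3 − m·cos²θ/(M+m))) = 7.217658174
ẍ = temp − m·l·θ̈·cosθ/(M+m) = -2.776037213
Euler: x'=-0.098154087+0.022832·1.287542526=-0.068756916, ẋ'=1.287542526+0.022832·-2.776037213=1.224160044
       θ'=0.260692485+0.022832·1.925247020=0.304649725, θ̇'=1.925247020+0.022832·7.217658174=2.090040591

(-0.068756916, 1.224160044, 0.304649725, 2.090040591)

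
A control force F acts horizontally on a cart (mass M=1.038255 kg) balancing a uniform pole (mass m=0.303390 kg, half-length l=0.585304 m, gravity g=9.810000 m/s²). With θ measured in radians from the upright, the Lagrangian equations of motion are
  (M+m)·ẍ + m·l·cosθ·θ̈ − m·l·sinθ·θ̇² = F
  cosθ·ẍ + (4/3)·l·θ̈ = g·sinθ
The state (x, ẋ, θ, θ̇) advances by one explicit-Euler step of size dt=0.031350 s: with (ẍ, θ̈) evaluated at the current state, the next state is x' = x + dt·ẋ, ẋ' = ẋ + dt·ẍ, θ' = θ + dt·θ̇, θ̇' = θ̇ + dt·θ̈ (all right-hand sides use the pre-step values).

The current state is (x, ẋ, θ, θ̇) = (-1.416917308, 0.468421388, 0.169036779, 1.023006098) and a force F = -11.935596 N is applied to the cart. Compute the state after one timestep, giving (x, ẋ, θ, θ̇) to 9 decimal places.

sinθ=0.168232935, cosθ=0.985747270
temp = (F + m·l·θ̇²·sinθ)/(M+m) = (-11.935596 + 0.031264409)/1.341645 = -8.872937022
θ̈ = (g·sinθ − cosθ·temp)/(l·(4/3 − m·cos²θ/(M+m))) = 15.951089851
ẍ = temp − m·l·θ̈·cosθ/(M+m) = -10.954075993
Euler: x'=-1.416917308+0.031350·0.468421388=-1.402232297, ẋ'=0.468421388+0.031350·-10.954075993=0.125011106
       θ'=0.169036779+0.031350·1.023006098=0.201108020, θ̇'=1.023006098+0.031350·15.951089851=1.523072765

(-1.402232297, 0.125011106, 0.201108020, 1.523072765)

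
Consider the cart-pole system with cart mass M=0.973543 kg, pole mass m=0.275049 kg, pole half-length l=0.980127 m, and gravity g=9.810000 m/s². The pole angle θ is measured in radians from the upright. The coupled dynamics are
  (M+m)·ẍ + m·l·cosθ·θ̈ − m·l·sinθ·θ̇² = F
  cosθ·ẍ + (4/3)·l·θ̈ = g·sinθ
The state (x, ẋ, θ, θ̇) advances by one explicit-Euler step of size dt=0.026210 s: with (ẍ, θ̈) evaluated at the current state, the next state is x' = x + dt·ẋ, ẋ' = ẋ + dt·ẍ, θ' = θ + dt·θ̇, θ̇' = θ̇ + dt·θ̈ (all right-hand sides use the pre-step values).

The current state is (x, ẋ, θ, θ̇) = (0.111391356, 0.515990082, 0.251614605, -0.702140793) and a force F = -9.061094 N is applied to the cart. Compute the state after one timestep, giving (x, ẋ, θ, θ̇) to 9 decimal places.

sinθ=0.248968047, cosθ=0.968511699
temp = (F + m·l·θ̇²·sinθ)/(M+m) = (-9.061094 + 0.033089061)/1.248592 = -7.230548441
θ̈ = (g·sinθ − cosθ·temp)/(l·(4/3 − m·cos²θ/(M+m))) = 8.553078953
ẍ = temp − m·l·θ̈·cosθ/(M+m) = -9.019090789
Euler: x'=0.111391356+0.026210·0.515990082=0.124915456, ẋ'=0.515990082+0.026210·-9.019090789=0.279599712
       θ'=0.251614605+0.026210·-0.702140793=0.233211495, θ̇'=-0.702140793+0.026210·8.553078953=-0.477964594

(0.124915456, 0.279599712, 0.233211495, -0.477964594)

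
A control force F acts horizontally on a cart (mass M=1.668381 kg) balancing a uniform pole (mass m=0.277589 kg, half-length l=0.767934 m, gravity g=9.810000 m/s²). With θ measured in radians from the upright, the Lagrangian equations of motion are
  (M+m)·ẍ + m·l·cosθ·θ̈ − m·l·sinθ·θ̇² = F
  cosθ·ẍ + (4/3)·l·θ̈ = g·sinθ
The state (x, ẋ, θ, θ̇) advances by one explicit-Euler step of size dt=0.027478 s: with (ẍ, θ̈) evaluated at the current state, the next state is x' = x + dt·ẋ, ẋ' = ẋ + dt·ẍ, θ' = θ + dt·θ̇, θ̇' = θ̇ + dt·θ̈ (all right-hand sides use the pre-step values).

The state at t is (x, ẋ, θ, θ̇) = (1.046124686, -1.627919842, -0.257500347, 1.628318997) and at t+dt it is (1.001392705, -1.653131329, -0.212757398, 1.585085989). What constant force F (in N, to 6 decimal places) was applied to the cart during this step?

F = -1.965857 N

ẍ = (ẋ'−ẋ)/dt = (-1.653131329−-1.627919842)/0.027478 = -0.917515
θ̈ = (θ̇'−θ̇)/dt = (1.585085989−1.628318997)/0.027478 = -1.573368
sinθ=-0.254664, cosθ=0.967030
F = (M+m)·ẍ + m·l·cosθ·θ̈ − m·l·sinθ·θ̇² = -1.785457 + -0.324337 − -0.143937 = -1.965857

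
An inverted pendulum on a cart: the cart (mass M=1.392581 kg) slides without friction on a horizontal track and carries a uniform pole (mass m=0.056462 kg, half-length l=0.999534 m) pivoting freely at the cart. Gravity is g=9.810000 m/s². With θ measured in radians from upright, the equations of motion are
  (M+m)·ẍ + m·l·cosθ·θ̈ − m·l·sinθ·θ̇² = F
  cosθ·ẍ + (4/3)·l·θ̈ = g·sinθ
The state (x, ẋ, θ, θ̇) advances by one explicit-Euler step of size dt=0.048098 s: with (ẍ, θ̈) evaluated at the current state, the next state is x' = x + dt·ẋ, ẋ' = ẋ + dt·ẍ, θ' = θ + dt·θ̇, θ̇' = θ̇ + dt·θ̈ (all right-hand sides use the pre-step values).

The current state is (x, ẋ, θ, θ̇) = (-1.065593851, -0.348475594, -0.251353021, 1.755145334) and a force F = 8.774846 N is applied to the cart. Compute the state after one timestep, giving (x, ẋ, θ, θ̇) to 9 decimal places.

(-1.082354830, -0.047062589, -0.166934041, 1.448030575)

sinθ=-0.248714691, cosθ=0.968576792
temp = (F + m·l·θ̇²·sinθ)/(M+m) = (8.774846 + -0.043239577)/1.449043 = 6.025774544
θ̈ = (g·sinθ − cosθ·temp)/(l·(4/3 − m·cos²θ/(M+m))) = -6.385187713
ẍ = temp − m·l·θ̈·cosθ/(M+m) = 6.266643197
Euler: x'=-1.065593851+0.048098·-0.348475594=-1.082354830, ẋ'=-0.348475594+0.048098·6.266643197=-0.047062589
       θ'=-0.251353021+0.048098·1.755145334=-0.166934041, θ̇'=1.755145334+0.048098·-6.385187713=1.448030575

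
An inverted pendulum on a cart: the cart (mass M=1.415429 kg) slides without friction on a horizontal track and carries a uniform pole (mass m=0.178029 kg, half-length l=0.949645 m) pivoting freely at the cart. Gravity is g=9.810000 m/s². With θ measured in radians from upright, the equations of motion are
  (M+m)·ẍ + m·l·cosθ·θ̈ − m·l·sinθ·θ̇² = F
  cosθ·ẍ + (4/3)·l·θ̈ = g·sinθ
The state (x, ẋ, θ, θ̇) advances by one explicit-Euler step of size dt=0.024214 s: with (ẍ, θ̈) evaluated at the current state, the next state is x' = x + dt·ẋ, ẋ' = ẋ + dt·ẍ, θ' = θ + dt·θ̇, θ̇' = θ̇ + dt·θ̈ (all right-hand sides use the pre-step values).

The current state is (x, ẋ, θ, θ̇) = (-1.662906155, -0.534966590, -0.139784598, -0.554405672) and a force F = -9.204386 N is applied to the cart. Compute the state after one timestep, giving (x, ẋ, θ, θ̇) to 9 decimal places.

(-1.675859836, -0.684484617, -0.153208977, -0.463611228)

sinθ=-0.139329817, cosθ=0.990246031
temp = (F + m·l·θ̇²·sinθ)/(M+m) = (-9.204386 + -0.007240215)/1.593458 = -5.780903051
θ̈ = (g·sinθ − cosθ·temp)/(l·(4/3 − m·cos²θ/(M+m))) = 3.749667315
ẍ = temp − m·l·θ̈·cosθ/(M+m) = -6.174858639
Euler: x'=-1.662906155+0.024214·-0.534966590=-1.675859836, ẋ'=-0.534966590+0.024214·-6.174858639=-0.684484617
       θ'=-0.139784598+0.024214·-0.554405672=-0.153208977, θ̇'=-0.554405672+0.024214·3.749667315=-0.463611228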